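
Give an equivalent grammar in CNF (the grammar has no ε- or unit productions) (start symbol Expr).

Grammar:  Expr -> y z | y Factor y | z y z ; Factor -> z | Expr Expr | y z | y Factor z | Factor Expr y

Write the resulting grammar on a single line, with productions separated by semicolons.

Expr -> X1 X2 | X1 Y1 | X2 Y2; Factor -> z | Expr Expr | X1 X2 | X1 Y3 | Factor Y4; X1 -> y; X2 -> z; Y1 -> Factor X1; Y2 -> X1 X2; Y3 -> Factor X2; Y4 -> Expr X1

Introduce a nonterminal for each terminal appearing in a rule of length ≥ 2: X1 → y, X2 → z.
Binarize each right-hand side of length ≥ 3 by chaining fresh nonterminals (Y1, Y2, …): affected rules were Expr → X1 Factor X1; Expr → X2 X1 X2; Factor → X1 Factor X2; Factor → Factor Expr X1.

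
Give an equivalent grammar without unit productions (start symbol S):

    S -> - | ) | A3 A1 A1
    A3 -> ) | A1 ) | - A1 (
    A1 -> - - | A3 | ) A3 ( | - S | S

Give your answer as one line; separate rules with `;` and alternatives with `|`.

Unit pairs: A1 ⇒* {A3, S}.
Replace each nonterminal's rules with the union of the non-unit rules of every nonterminal it unit-derives.

S -> - | ) | A3 A1 A1; A3 -> ) | A1 ) | - A1 (; A1 -> - - | ) A3 ( | - S | - | ) | A3 A1 A1 | A1 ) | - A1 (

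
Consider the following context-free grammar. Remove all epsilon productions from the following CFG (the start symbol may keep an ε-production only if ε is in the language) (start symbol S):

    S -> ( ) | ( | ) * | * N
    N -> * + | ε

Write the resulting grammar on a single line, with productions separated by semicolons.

Nullable set = {N}.
ε ∉ L(G), so no ε-production is kept.
Add the nullable-subset variants: S → * N gives * N | *.

S -> ( ) | ( | ) * | * N | *; N -> * +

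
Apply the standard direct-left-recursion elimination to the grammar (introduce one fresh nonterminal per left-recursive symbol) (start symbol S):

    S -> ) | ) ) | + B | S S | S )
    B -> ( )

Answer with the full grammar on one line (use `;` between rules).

S -> ) S' | ) ) S' | + B S'; B -> ( ); S' -> S S' | ) S' | ε

Directly left-recursive nonterminal: S.
For S: α = {S, )}, β = {), ) ), + B}. Rewrite as S → β S' and S' → α S' | ε.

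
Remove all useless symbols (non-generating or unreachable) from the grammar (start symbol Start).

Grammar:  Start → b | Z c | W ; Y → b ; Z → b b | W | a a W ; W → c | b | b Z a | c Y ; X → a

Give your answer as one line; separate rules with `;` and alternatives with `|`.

Start → b | Z c | W; Y → b; Z → b b | W | a a W; W → c | b | b Z a | c Y

Generating nonterminals: {Start, W, X, Y, Z}.
Reachable from Start after that: {Start, W, Y, Z}.
Removed useless symbols: {X} and every production mentioning them.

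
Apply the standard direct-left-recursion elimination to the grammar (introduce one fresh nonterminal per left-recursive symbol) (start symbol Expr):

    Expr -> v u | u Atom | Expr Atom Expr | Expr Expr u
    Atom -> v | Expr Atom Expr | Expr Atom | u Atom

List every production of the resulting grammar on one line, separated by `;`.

Expr -> v u Expr1 | u Atom Expr1; Atom -> v | Expr Atom Expr | Expr Atom | u Atom; Expr1 -> Atom Expr Expr1 | Expr u Expr1 | ε

Directly left-recursive nonterminal: Expr.
For Expr: α = {Atom Expr, Expr u}, β = {v u, u Atom}. Rewrite as Expr → β Expr1 and Expr1 → α Expr1 | ε.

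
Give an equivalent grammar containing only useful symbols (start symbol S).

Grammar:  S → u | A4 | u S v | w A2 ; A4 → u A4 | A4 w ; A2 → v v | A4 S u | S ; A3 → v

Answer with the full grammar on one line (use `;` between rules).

S → u | u S v | w A2; A2 → v v | S

Generating nonterminals: {A2, A3, S}.
Reachable from S after that: {A2, S}.
Removed useless symbols: {A3, A4} and every production mentioning them.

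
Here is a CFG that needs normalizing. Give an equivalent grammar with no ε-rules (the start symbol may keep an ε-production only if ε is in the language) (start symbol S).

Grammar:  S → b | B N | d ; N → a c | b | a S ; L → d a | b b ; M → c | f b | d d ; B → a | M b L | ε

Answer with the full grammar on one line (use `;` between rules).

The nullable symbols are {B}.
ε ∉ L(G), so no ε-production is kept.
Add the nullable-subset variants: S → B N gives B N | N.

S → b | B N | N | d; N → a c | b | a S; L → d a | b b; M → c | f b | d d; B → a | M b L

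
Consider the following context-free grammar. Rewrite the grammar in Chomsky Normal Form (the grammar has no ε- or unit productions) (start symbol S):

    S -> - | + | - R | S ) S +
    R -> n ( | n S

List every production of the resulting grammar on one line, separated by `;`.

S -> - | + | X1 R | S Y1; R -> X4 X5 | X4 S; X1 -> -; X2 -> ); X3 -> +; X4 -> n; X5 -> (; Y1 -> X2 Y2; Y2 -> S X3

Introduce a nonterminal for each terminal appearing in a rule of length ≥ 2: X1 → -, X2 → ), X3 → +, X4 → n, X5 → (.
Binarize each right-hand side of length ≥ 3 by chaining fresh nonterminals (Y1, Y2, …): affected rules were S → S X2 S X3.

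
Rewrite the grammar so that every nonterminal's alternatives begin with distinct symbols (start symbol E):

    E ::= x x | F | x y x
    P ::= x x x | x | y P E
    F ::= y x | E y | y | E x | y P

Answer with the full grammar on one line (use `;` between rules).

E has alternatives sharing prefix 'x': factor to E → x E' with E' → x | y x.
P has alternatives sharing prefix 'x': factor to P → x P' with P' → x x | ε.
F has alternatives sharing prefix 'y': factor to F → y F' with F' → x | ε | P.
F has alternatives sharing prefix 'E': factor to F → E F'' with F'' → y | x.

E ::= F | x E'; P ::= y P E | x P'; F ::= y F' | E F''; E' ::= x | y x; P' ::= x x | ε; F' ::= x | ε | P; F'' ::= y | x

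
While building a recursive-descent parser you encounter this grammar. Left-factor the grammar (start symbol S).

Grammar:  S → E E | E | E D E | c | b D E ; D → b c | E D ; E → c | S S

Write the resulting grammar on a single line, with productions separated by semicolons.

S has alternatives sharing prefix 'E': factor to S → E S' with S' → E | ε | D E.

S → c | b D E | E S'; D → b c | E D; E → c | S S; S' → E | epsilon | D E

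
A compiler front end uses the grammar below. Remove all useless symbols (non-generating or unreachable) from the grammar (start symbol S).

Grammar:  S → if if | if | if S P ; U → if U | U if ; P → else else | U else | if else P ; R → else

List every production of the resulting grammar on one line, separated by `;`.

Generating nonterminals: {P, R, S}.
Reachable from S after that: {P, S}.
Removed useless symbols: {R, U} and every production mentioning them.

S → if if | if | if S P; P → else else | if else P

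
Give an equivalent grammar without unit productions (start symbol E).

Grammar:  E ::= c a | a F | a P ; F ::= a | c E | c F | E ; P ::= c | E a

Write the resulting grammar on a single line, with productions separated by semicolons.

E ::= c a | a F | a P; F ::= c a | a F | a P | a | c E | c F; P ::= c | E a

Unit pairs: F ⇒* {E}.
For each unit pair (A, B), copy every non-unit production of B to A, then drop all unit productions.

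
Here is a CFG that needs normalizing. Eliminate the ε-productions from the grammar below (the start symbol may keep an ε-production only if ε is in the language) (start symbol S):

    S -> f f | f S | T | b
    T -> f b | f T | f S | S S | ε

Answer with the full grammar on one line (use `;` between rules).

S -> f f | f S | f | T | b | ε; T -> f b | f T | f | f S | S S | S

The nullable symbols are {S, T}.
ε ∈ L(G) since S is nullable, so keep S → ε.
Add the nullable-subset variants: S → f S gives f S | f. T → f T gives f T | f. T → S S gives S S | S.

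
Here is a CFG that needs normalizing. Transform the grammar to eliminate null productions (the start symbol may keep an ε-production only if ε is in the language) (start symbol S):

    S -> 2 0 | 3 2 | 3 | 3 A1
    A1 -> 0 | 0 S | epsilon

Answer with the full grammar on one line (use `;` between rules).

S -> 2 0 | 3 2 | 3 | 3 A1; A1 -> 0 | 0 S

Nullable nonterminals: {A1}.
ε ∉ L(G), so no ε-production is kept.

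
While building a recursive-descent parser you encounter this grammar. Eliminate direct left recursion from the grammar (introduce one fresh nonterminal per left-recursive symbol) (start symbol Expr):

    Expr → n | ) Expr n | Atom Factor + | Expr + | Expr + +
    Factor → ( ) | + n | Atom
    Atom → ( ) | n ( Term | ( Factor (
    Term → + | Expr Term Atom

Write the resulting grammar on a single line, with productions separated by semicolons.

Left recursion appears on Expr.
For Expr: α = {+, + +}, β = {n, ) Expr n, Atom Factor +}. Rewrite as Expr → β Expr1 and Expr1 → α Expr1 | ε.

Expr → n Expr1 | ) Expr n Expr1 | Atom Factor + Expr1; Factor → ( ) | + n | Atom; Atom → ( ) | n ( Term | ( Factor (; Term → + | Expr Term Atom; Expr1 → + Expr1 | + + Expr1 | ε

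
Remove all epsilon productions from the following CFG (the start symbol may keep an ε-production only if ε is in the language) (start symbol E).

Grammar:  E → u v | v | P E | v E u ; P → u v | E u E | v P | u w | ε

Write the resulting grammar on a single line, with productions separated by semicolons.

Nullable nonterminals: {P}.
ε ∉ L(G), so no ε-production is kept.
Add the nullable-subset variants: P → v P gives v P | v.

E → u v | v | P E | v E u; P → u v | E u E | v P | v | u w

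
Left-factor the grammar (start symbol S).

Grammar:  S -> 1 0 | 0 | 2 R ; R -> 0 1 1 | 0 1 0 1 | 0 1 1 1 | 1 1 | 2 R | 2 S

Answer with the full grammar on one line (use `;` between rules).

S -> 1 0 | 0 | 2 R; R -> 1 1 | 0 1 R' | 2 R''; R' -> 0 1 | 1 R'''; R'' -> R | S; R''' -> epsilon | 1

R has alternatives sharing prefix '0 1': factor to R → 0 1 R' with R' → 1 | 0 1 | 1 1.
R has alternatives sharing prefix '2': factor to R → 2 R'' with R'' → R | S.
R' has alternatives sharing prefix '1': factor to R' → 1 R''' with R''' → ε | 1.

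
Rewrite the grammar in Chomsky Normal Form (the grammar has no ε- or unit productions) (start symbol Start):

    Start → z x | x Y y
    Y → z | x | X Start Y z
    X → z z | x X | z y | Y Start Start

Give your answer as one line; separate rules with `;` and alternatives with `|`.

Start → X1 X2 | X2 Y1; Y → z | x | X Y2; X → X1 X1 | X2 X | X1 X3 | Y Y4; X1 → z; X2 → x; X3 → y; Y1 → Y X3; Y2 → Start Y3; Y3 → Y X1; Y4 → Start Start

Introduce a nonterminal for each terminal appearing in a rule of length ≥ 2: X1 → z, X2 → x, X3 → y.
Binarize each right-hand side of length ≥ 3 by chaining fresh nonterminals (Y1, Y2, …): affected rules were Start → X2 Y X3; Y → X Start Y X1; X → Y Start Start.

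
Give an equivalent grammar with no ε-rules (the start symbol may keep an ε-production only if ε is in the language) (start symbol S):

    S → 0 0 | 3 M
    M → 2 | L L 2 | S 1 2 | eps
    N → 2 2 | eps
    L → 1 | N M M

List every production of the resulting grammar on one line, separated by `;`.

S → 0 0 | 3 M | 3; M → 2 | L L 2 | L 2 | S 1 2; N → 2 2; L → 1 | N M M | N M | N | M M | M

Nullable set = {L, M, N}.
ε ∉ L(G), so no ε-production is kept.
Add the nullable-subset variants: S → 3 M gives 3 M | 3. M → L L 2 gives L L 2 | L 2. L → N M M gives N M M | N M | N | M M | M.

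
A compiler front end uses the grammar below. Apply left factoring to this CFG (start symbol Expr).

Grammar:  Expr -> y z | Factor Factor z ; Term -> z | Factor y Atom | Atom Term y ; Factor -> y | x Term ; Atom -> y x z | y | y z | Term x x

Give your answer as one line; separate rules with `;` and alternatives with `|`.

Atom has alternatives sharing prefix 'y': factor to Atom → y Atom1 with Atom1 → x z | ε | z.

Expr -> y z | Factor Factor z; Term -> z | Factor y Atom | Atom Term y; Factor -> y | x Term; Atom -> Term x x | y Atom1; Atom1 -> x z | ε | z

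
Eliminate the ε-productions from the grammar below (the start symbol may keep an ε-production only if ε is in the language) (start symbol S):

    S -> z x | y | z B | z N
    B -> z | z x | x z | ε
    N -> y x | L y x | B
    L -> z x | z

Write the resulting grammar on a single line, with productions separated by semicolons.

S -> z x | y | z B | z | z N; B -> z | z x | x z; N -> y x | L y x | B; L -> z x | z

Nullable set = {B, N}.
ε ∉ L(G), so no ε-production is kept.
Add the nullable-subset variants: S → z B gives z B | z.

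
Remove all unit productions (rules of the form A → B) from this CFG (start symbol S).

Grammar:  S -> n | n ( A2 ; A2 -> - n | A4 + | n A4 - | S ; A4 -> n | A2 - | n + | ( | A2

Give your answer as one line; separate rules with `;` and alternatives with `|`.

S -> n | n ( A2; A2 -> - n | A4 + | n A4 - | n | n ( A2; A4 -> n | A2 - | n + | ( | - n | A4 + | n A4 - | n ( A2

Unit pairs: A2 ⇒* {S}; A4 ⇒* {A2, S}.
Replace each nonterminal's rules with the union of the non-unit rules of every nonterminal it unit-derives.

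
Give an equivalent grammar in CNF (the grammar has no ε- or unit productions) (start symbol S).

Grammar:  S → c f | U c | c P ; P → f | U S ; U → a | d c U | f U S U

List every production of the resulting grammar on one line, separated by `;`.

S → X1 X2 | U X1 | X1 P; P → f | U S; U → a | X3 Y1 | X2 Y2; X1 → c; X2 → f; X3 → d; Y1 → X1 U; Y2 → U Y3; Y3 → S U

Introduce a nonterminal for each terminal appearing in a rule of length ≥ 2: X1 → c, X2 → f, X3 → d.
Binarize each right-hand side of length ≥ 3 by chaining fresh nonterminals (Y1, Y2, …): affected rules were U → X3 X1 U; U → X2 U S U.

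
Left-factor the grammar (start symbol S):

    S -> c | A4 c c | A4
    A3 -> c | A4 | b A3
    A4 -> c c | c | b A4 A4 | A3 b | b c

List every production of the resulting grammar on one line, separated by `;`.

S -> c | A4 S'; A3 -> c | A4 | b A3; A4 -> A3 b | c A4' | b A4''; S' -> c c | ε; A4' -> c | ε; A4'' -> A4 A4 | c

S has alternatives sharing prefix 'A4': factor to S → A4 S' with S' → c c | ε.
A4 has alternatives sharing prefix 'c': factor to A4 → c A4' with A4' → c | ε.
A4 has alternatives sharing prefix 'b': factor to A4 → b A4'' with A4'' → A4 A4 | c.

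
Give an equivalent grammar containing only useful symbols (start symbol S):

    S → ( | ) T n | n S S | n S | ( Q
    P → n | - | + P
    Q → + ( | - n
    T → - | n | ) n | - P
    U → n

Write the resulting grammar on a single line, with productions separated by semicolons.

S → ( | ) T n | n S S | n S | ( Q; P → n | - | + P; Q → + ( | - n; T → - | n | ) n | - P

Generating nonterminals: {P, Q, S, T, U}.
Reachable from S after that: {P, Q, S, T}.
Removed useless symbols: {U} and every production mentioning them.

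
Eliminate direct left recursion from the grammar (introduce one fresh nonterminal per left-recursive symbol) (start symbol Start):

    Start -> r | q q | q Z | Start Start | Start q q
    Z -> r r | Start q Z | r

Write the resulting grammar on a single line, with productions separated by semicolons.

Start is directly left-recursive.
For Start: α = {Start, q q}, β = {r, q q, q Z}. Rewrite as Start → β Start1 and Start1 → α Start1 | ε.

Start -> r Start1 | q q Start1 | q Z Start1; Z -> r r | Start q Z | r; Start1 -> Start Start1 | q q Start1 | ε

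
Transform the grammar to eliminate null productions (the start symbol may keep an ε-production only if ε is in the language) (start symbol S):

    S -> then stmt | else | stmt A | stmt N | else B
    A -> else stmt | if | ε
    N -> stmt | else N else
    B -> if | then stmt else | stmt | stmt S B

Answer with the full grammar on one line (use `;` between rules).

Nullable nonterminals: {A}.
ε ∉ L(G), so no ε-production is kept.
For each production, add variants omitting each subset of nullable occurrences: S → stmt A gives stmt A | stmt.

S -> then stmt | else | stmt A | stmt | stmt N | else B; A -> else stmt | if; N -> stmt | else N else; B -> if | then stmt else | stmt | stmt S B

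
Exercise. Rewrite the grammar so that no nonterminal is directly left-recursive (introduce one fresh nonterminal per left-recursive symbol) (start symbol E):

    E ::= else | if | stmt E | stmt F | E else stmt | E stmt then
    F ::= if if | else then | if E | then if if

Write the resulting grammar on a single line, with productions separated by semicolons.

E ::= else E' | if E' | stmt E E' | stmt F E'; F ::= if if | else then | if E | then if if; E' ::= else stmt E' | stmt then E' | ε

Left recursion appears on E.
For E: α = {else stmt, stmt then}, β = {else, if, stmt E, stmt F}. Rewrite as E → β E' and E' → α E' | ε.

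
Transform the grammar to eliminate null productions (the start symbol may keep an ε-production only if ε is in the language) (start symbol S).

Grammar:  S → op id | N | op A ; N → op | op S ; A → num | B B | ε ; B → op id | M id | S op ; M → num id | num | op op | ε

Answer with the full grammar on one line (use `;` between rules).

Nullable nonterminals: {A, M}.
ε ∉ L(G), so no ε-production is kept.
Add the nullable-subset variants: S → op A gives op A | op. B → M id gives M id | id.

S → op id | N | op A | op; N → op | op S; A → num | B B; B → op id | M id | id | S op; M → num id | num | op op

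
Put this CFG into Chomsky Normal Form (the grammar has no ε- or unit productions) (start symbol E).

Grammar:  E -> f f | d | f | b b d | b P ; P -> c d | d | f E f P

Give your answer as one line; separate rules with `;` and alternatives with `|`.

E -> X1 X1 | d | f | X2 Y1 | X2 P; P -> X4 X3 | d | X1 Y2; X1 -> f; X2 -> b; X3 -> d; X4 -> c; Y1 -> X2 X3; Y2 -> E Y3; Y3 -> X1 P

Introduce a nonterminal for each terminal appearing in a rule of length ≥ 2: X1 → f, X2 → b, X3 → d, X4 → c.
Binarize each right-hand side of length ≥ 3 by chaining fresh nonterminals (Y1, Y2, …): affected rules were E → X2 X2 X3; P → X1 E X1 P.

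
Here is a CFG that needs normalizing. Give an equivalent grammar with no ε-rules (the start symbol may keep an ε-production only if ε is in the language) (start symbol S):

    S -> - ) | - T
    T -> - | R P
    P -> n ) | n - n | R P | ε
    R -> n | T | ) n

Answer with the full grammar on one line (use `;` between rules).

S -> - ) | - T; T -> - | R P | R; P -> n ) | n - n | R P | R; R -> n | T | ) n

Nullable nonterminals: {P}.
ε ∉ L(G), so no ε-production is kept.
Add the nullable-subset variants: T → R P gives R P | R. P → R P gives R P | R.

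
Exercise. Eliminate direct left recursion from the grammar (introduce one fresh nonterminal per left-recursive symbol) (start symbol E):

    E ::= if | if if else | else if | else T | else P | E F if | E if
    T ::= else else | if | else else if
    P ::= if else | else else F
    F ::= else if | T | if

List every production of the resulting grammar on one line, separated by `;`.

Left recursion appears on E.
For E: α = {F if, if}, β = {if, if if else, else if, else T, else P}. Rewrite as E → β E' and E' → α E' | ε.

E ::= if E' | if if else E' | else if E' | else T E' | else P E'; T ::= else else | if | else else if; P ::= if else | else else F; F ::= else if | T | if; E' ::= F if E' | if E' | ε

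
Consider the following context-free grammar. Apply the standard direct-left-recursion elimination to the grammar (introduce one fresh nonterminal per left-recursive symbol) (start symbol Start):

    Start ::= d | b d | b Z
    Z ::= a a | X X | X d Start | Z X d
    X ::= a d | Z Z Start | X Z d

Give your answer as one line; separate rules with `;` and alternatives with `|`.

Start ::= d | b d | b Z; Z ::= a a Z1 | X X Z1 | X d Start Z1; X ::= a d X1 | Z Z Start X1; Z1 ::= X d Z1 | ε; X1 ::= Z d X1 | ε

Left recursion appears on Z, X.
For Z: α = {X d}, β = {a a, X X, X d Start}. Rewrite as Z → β Z1 and Z1 → α Z1 | ε.
For X: α = {Z d}, β = {a d, Z Z Start}. Rewrite as X → β X1 and X1 → α X1 | ε.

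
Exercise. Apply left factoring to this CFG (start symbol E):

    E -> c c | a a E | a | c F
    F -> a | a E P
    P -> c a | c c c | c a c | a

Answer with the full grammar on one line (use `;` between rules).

E has alternatives sharing prefix 'c': factor to E → c E' with E' → c | F.
E has alternatives sharing prefix 'a': factor to E → a E'' with E'' → a E | ε.
F has alternatives sharing prefix 'a': factor to F → a F' with F' → ε | E P.
P has alternatives sharing prefix 'c': factor to P → c P' with P' → a | c c | a c.
P' has alternatives sharing prefix 'a': factor to P' → a P'' with P'' → ε | c.

E -> c E' | a E''; F -> a F'; P -> a | c P'; E' -> c | F; E'' -> a E | ε; F' -> ε | E P; P' -> c c | a P''; P'' -> ε | c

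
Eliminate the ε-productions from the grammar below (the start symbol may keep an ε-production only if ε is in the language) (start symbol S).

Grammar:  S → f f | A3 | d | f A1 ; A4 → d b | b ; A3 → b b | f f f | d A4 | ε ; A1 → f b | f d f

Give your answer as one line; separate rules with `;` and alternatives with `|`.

S → f f | A3 | d | f A1 | ε; A4 → d b | b; A3 → b b | f f f | d A4; A1 → f b | f d f

Nullable nonterminals: {A3, S}.
ε ∈ L(G) since S is nullable, so keep S → ε.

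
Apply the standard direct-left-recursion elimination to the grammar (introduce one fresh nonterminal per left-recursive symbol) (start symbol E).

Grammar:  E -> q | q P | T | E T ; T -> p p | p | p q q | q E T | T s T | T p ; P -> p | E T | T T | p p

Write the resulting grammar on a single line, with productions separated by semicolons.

E, T are directly left-recursive.
For E: α = {T}, β = {q, q P, T}. Rewrite as E → β E' and E' → α E' | ε.
For T: α = {s T, p}, β = {p p, p, p q q, q E T}. Rewrite as T → β T' and T' → α T' | ε.

E -> q E' | q P E' | T E'; T -> p p T' | p T' | p q q T' | q E T T'; P -> p | E T | T T | p p; E' -> T E' | eps; T' -> s T T' | p T' | eps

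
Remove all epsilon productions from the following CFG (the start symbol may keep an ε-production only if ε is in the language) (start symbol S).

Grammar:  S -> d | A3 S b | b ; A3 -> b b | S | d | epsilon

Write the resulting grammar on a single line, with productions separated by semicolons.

Nullable nonterminals: {A3}.
ε ∉ L(G), so no ε-production is kept.
Add the nullable-subset variants: S → A3 S b gives A3 S b | S b.

S -> d | A3 S b | S b | b; A3 -> b b | S | d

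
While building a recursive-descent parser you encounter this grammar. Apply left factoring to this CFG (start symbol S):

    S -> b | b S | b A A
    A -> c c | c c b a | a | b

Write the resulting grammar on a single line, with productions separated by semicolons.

S -> b S'; A -> a | b | c c A'; S' -> epsilon | S | A A; A' -> epsilon | b a

S has alternatives sharing prefix 'b': factor to S → b S' with S' → ε | S | A A.
A has alternatives sharing prefix 'c c': factor to A → c c A' with A' → ε | b a.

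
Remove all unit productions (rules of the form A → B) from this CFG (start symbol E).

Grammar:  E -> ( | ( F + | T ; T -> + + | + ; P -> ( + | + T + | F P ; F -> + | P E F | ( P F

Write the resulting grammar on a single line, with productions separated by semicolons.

Unit pairs: E ⇒* {T}.
For each unit pair (A, B), copy every non-unit production of B to A, then drop all unit productions.

E -> ( | ( F + | + + | +; T -> + + | +; P -> ( + | + T + | F P; F -> + | P E F | ( P F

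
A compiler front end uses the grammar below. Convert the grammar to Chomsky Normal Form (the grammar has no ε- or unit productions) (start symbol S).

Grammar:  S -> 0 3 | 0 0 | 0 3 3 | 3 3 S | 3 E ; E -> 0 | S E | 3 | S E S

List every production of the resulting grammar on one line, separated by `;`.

S -> X1 X2 | X1 X1 | X1 Y1 | X2 Y2 | X2 E; E -> 0 | S E | 3 | S Y3; X1 -> 0; X2 -> 3; Y1 -> X2 X2; Y2 -> X2 S; Y3 -> E S

Introduce a nonterminal for each terminal appearing in a rule of length ≥ 2: X1 → 0, X2 → 3.
Binarize each right-hand side of length ≥ 3 by chaining fresh nonterminals (Y1, Y2, …): affected rules were S → X1 X2 X2; S → X2 X2 S; E → S E S.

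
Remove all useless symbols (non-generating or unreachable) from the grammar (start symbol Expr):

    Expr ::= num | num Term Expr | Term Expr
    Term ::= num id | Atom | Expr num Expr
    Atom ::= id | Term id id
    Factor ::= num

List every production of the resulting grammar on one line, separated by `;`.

Expr ::= num | num Term Expr | Term Expr; Term ::= num id | Atom | Expr num Expr; Atom ::= id | Term id id

Generating nonterminals: {Atom, Expr, Factor, Term}.
Reachable from Expr after that: {Atom, Expr, Term}.
Removed useless symbols: {Factor} and every production mentioning them.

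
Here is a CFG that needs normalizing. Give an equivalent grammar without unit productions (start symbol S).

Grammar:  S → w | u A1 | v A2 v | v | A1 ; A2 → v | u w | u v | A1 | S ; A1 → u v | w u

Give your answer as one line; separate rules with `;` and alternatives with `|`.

Unit pairs: A2 ⇒* {A1, S}; S ⇒* {A1}.
Replace each nonterminal's rules with the union of the non-unit rules of every nonterminal it unit-derives.

S → u v | w u | w | u A1 | v A2 v | v; A2 → v | u w | u v | w u | w | u A1 | v A2 v; A1 → u v | w u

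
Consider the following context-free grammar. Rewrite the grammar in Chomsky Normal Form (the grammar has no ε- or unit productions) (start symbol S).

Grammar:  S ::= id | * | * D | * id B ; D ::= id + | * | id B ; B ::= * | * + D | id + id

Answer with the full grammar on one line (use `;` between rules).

Introduce a nonterminal for each terminal appearing in a rule of length ≥ 2: X1 → *, X2 → id, X3 → +.
Binarize each right-hand side of length ≥ 3 by chaining fresh nonterminals (Y1, Y2, …): affected rules were S → X1 X2 B; B → X1 X3 D; B → X2 X3 X2.

S ::= id | * | X1 D | X1 Y1; D ::= X2 X3 | * | X2 B; B ::= * | X1 Y2 | X2 Y3; X1 ::= *; X2 ::= id; X3 ::= +; Y1 ::= X2 B; Y2 ::= X3 D; Y3 ::= X3 X2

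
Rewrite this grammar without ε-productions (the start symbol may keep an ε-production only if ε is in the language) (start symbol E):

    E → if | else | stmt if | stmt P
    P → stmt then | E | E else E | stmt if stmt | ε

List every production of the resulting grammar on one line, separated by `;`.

The nullable symbols are {P}.
ε ∉ L(G), so no ε-production is kept.
Add the nullable-subset variants: E → stmt P gives stmt P | stmt.

E → if | else | stmt if | stmt P | stmt; P → stmt then | E | E else E | stmt if stmt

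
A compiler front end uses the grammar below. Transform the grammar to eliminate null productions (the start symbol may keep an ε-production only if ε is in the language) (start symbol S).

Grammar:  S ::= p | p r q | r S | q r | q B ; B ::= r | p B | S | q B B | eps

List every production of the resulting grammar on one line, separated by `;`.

S ::= p | p r q | r S | q r | q B | q; B ::= r | p B | p | S | q B B | q B | q

Nullable set = {B}.
ε ∉ L(G), so no ε-production is kept.
Add the nullable-subset variants: S → q B gives q B | q. B → p B gives p B | p. B → q B B gives q B B | q B | q.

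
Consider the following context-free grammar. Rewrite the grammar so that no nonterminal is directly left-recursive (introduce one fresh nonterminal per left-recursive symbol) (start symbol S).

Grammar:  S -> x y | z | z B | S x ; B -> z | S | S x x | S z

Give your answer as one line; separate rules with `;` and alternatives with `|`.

S -> x y S' | z S' | z B S'; B -> z | S | S x x | S z; S' -> x S' | ε

Left recursion appears on S.
For S: α = {x}, β = {x y, z, z B}. Rewrite as S → β S' and S' → α S' | ε.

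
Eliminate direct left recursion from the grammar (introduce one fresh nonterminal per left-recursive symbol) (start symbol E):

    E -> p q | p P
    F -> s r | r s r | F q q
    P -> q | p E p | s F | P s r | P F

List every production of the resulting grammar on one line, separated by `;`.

E -> p q | p P; F -> s r F' | r s r F'; P -> q P' | p E p P' | s F P'; F' -> q q F' | eps; P' -> s r P' | F P' | eps

Left recursion appears on F, P.
For F: α = {q q}, β = {s r, r s r}. Rewrite as F → β F' and F' → α F' | ε.
For P: α = {s r, F}, β = {q, p E p, s F}. Rewrite as P → β P' and P' → α P' | ε.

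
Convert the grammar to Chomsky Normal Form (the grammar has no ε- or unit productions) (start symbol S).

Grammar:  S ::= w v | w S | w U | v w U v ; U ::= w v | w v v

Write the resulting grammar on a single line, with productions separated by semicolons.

S ::= X1 X2 | X1 S | X1 U | X2 Y1; U ::= X1 X2 | X1 Y3; X1 ::= w; X2 ::= v; Y1 ::= X1 Y2; Y2 ::= U X2; Y3 ::= X2 X2

Introduce a nonterminal for each terminal appearing in a rule of length ≥ 2: X1 → w, X2 → v.
Binarize each right-hand side of length ≥ 3 by chaining fresh nonterminals (Y1, Y2, …): affected rules were S → X2 X1 U X2; U → X1 X2 X2.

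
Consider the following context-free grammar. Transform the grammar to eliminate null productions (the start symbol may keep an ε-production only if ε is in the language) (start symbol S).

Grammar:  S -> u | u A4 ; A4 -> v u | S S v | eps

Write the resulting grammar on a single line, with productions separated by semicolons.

S -> u | u A4; A4 -> v u | S S v

Nullable set = {A4}.
ε ∉ L(G), so no ε-production is kept.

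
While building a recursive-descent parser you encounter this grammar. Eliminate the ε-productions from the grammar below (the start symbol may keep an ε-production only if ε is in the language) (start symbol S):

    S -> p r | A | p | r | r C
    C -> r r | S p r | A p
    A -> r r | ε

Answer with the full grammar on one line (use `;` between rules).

S -> p r | A | p | r | r C | ε; C -> r r | S p r | p r | A p | p; A -> r r

Nullable nonterminals: {A, S}.
ε ∈ L(G) since S is nullable, so keep S → ε.
For each production, add variants omitting each subset of nullable occurrences: C → S p r gives S p r | p r. C → A p gives A p | p.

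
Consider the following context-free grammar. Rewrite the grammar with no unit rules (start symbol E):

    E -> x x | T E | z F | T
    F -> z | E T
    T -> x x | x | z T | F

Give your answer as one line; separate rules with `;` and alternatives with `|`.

Unit pairs: E ⇒* {F, T}; T ⇒* {F}.
Replace each nonterminal's rules with the union of the non-unit rules of every nonterminal it unit-derives.

E -> x x | T E | z F | z | E T | x | z T; F -> z | E T; T -> z | E T | x x | x | z T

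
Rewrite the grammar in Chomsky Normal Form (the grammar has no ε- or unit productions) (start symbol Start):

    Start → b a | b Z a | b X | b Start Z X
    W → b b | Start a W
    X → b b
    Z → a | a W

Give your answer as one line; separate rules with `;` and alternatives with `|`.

Introduce a nonterminal for each terminal appearing in a rule of length ≥ 2: X1 → b, X2 → a.
Binarize each right-hand side of length ≥ 3 by chaining fresh nonterminals (Y1, Y2, …): affected rules were Start → X1 Z X2; Start → X1 Start Z X; W → Start X2 W.

Start → X1 X2 | X1 Y1 | X1 X | X1 Y2; W → X1 X1 | Start Y4; X → X1 X1; Z → a | X2 W; X1 → b; X2 → a; Y1 → Z X2; Y2 → Start Y3; Y3 → Z X; Y4 → X2 W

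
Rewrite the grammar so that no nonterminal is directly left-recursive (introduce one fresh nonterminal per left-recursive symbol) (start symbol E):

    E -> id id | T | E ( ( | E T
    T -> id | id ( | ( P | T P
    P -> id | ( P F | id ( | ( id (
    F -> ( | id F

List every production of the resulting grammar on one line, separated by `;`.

Directly left-recursive nonterminals: E, T.
For E: α = {( (, T}, β = {id id, T}. Rewrite as E → β E' and E' → α E' | ε.
For T: α = {P}, β = {id, id (, ( P}. Rewrite as T → β T' and T' → α T' | ε.

E -> id id E' | T E'; T -> id T' | id ( T' | ( P T'; P -> id | ( P F | id ( | ( id (; F -> ( | id F; E' -> ( ( E' | T E' | ε; T' -> P T' | ε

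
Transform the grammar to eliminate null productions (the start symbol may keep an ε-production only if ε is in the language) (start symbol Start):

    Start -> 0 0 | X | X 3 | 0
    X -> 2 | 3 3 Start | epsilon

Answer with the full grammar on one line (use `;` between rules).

Start -> 0 0 | X | X 3 | 3 | 0 | ε; X -> 2 | 3 3 Start | 3 3

Nullable set = {Start, X}.
ε ∈ L(G) since Start is nullable, so keep Start → ε.
Expand every rule over subsets of its nullable positions: Start → X 3 gives X 3 | 3. X → 3 3 Start gives 3 3 Start | 3 3.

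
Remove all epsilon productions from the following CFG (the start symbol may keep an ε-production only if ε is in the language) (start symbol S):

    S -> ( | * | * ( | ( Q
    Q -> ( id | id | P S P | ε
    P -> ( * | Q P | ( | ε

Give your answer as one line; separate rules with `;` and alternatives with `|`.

Nullable set = {P, Q}.
ε ∉ L(G), so no ε-production is kept.
Add the nullable-subset variants: Q → P S P gives P S P | P S | S P | S. P → Q P gives Q P | Q.

S -> ( | * | * ( | ( Q; Q -> ( id | id | P S P | P S | S P | S; P -> ( * | Q P | Q | (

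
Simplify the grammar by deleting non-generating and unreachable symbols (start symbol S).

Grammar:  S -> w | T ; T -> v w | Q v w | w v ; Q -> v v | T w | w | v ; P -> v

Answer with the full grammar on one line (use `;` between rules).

S -> w | T; T -> v w | Q v w | w v; Q -> v v | T w | w | v

Generating nonterminals: {P, Q, S, T}.
Reachable from S after that: {Q, S, T}.
Removed useless symbols: {P} and every production mentioning them.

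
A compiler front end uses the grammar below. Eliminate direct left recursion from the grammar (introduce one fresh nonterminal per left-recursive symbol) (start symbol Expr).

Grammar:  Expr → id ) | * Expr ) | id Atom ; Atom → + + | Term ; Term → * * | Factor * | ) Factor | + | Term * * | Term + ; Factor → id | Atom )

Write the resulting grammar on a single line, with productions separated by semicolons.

Left recursion appears on Term.
For Term: α = {* *, +}, β = {* *, Factor *, ) Factor, +}. Rewrite as Term → β Term1 and Term1 → α Term1 | ε.

Expr → id ) | * Expr ) | id Atom; Atom → + + | Term; Term → * * Term1 | Factor * Term1 | ) Factor Term1 | + Term1; Factor → id | Atom ); Term1 → * * Term1 | + Term1 | ε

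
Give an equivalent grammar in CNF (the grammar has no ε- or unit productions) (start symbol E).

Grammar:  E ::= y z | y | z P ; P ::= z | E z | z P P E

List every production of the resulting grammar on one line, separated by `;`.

E ::= X1 X2 | y | X2 P; P ::= z | E X2 | X2 Y1; X1 ::= y; X2 ::= z; Y1 ::= P Y2; Y2 ::= P E

Introduce a nonterminal for each terminal appearing in a rule of length ≥ 2: X1 → y, X2 → z.
Binarize each right-hand side of length ≥ 3 by chaining fresh nonterminals (Y1, Y2, …): affected rules were P → X2 P P E.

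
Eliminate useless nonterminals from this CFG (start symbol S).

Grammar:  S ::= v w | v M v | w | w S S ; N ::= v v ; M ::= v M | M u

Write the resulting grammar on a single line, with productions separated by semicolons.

Generating nonterminals: {N, S}.
Reachable from S after that: {S}.
Removed useless symbols: {M, N} and every production mentioning them.

S ::= v w | w | w S S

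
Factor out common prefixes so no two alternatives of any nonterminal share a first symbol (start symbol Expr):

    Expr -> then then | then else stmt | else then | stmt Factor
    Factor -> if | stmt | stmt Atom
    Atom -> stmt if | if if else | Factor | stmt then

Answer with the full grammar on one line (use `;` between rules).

Expr -> else then | stmt Factor | then Expr1; Factor -> if | stmt Factor1; Atom -> if if else | Factor | stmt Atom1; Expr1 -> then | else stmt; Factor1 -> ε | Atom; Atom1 -> if | then

Expr has alternatives sharing prefix 'then': factor to Expr → then Expr1 with Expr1 → then | else stmt.
Factor has alternatives sharing prefix 'stmt': factor to Factor → stmt Factor1 with Factor1 → ε | Atom.
Atom has alternatives sharing prefix 'stmt': factor to Atom → stmt Atom1 with Atom1 → if | then.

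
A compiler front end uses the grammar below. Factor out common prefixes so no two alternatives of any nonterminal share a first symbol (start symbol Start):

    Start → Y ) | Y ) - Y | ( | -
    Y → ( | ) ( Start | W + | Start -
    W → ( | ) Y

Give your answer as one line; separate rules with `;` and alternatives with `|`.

Start has alternatives sharing prefix 'Y )': factor to Start → Y ) Start1 with Start1 → ε | - Y.

Start → ( | - | Y ) Start1; Y → ( | ) ( Start | W + | Start -; W → ( | ) Y; Start1 → epsilon | - Y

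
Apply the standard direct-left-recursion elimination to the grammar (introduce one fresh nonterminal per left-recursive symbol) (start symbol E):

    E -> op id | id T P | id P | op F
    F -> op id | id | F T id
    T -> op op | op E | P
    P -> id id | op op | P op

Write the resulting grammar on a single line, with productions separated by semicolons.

E -> op id | id T P | id P | op F; F -> op id F' | id F'; T -> op op | op E | P; P -> id id P' | op op P'; F' -> T id F' | ε; P' -> op P' | ε

Directly left-recursive nonterminals: F, P.
For F: α = {T id}, β = {op id, id}. Rewrite as F → β F' and F' → α F' | ε.
For P: α = {op}, β = {id id, op op}. Rewrite as P → β P' and P' → α P' | ε.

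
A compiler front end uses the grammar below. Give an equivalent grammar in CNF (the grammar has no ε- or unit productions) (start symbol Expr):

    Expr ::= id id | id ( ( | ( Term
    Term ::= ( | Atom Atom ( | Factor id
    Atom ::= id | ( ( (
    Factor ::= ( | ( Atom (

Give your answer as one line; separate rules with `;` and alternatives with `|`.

Expr ::= X1 X1 | X1 Y1 | X2 Term; Term ::= ( | Atom Y2 | Factor X1; Atom ::= id | X2 Y3; Factor ::= ( | X2 Y4; X1 ::= id; X2 ::= (; Y1 ::= X2 X2; Y2 ::= Atom X2; Y3 ::= X2 X2; Y4 ::= Atom X2

Introduce a nonterminal for each terminal appearing in a rule of length ≥ 2: X1 → id, X2 → (.
Binarize each right-hand side of length ≥ 3 by chaining fresh nonterminals (Y1, Y2, …): affected rules were Expr → X1 X2 X2; Term → Atom Atom X2; Atom → X2 X2 X2; Factor → X2 Atom X2.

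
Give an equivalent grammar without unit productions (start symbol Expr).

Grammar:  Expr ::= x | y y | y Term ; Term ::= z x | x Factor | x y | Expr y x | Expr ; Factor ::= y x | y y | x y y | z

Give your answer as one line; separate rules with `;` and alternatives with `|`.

Unit pairs: Term ⇒* {Expr}.
Replace each nonterminal's rules with the union of the non-unit rules of every nonterminal it unit-derives.

Expr ::= x | y y | y Term; Term ::= z x | x Factor | x y | Expr y x | x | y y | y Term; Factor ::= y x | y y | x y y | z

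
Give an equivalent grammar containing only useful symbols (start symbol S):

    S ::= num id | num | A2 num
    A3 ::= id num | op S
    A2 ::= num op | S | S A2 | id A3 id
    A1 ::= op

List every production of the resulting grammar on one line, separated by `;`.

S ::= num id | num | A2 num; A3 ::= id num | op S; A2 ::= num op | S | S A2 | id A3 id

Generating nonterminals: {A1, A2, A3, S}.
Reachable from S after that: {A2, A3, S}.
Removed useless symbols: {A1} and every production mentioning them.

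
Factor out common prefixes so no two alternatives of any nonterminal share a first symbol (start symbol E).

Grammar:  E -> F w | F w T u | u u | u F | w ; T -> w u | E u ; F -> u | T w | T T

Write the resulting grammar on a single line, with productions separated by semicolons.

E has alternatives sharing prefix 'F w': factor to E → F w E' with E' → ε | T u.
E has alternatives sharing prefix 'u': factor to E → u E'' with E'' → u | F.
F has alternatives sharing prefix 'T': factor to F → T F' with F' → w | T.

E -> w | F w E' | u E''; T -> w u | E u; F -> u | T F'; E' -> epsilon | T u; E'' -> u | F; F' -> w | T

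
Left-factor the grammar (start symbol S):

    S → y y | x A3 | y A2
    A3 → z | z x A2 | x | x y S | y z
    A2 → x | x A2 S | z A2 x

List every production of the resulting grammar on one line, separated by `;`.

S has alternatives sharing prefix 'y': factor to S → y S' with S' → y | A2.
A3 has alternatives sharing prefix 'z': factor to A3 → z A3' with A3' → ε | x A2.
A3 has alternatives sharing prefix 'x': factor to A3 → x A3'' with A3'' → ε | y S.
A2 has alternatives sharing prefix 'x': factor to A2 → x A2' with A2' → ε | A2 S.

S → x A3 | y S'; A3 → y z | z A3' | x A3''; A2 → z A2 x | x A2'; S' → y | A2; A3' → epsilon | x A2; A3'' → epsilon | y S; A2' → epsilon | A2 S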